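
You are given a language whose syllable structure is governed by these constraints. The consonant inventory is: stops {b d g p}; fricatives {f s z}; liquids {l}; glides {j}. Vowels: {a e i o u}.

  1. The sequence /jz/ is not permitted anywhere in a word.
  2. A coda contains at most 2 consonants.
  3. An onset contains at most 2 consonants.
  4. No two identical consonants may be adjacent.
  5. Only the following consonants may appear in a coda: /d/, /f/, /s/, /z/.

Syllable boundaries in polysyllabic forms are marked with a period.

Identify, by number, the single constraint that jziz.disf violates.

1

jziz.disf: contains banned sequence /jz/.
This is a violation of constraint 1: "The sequence /jz/ is not permitted anywhere in a word."
The remaining constraints (2, 3, 4, 5) are satisfied.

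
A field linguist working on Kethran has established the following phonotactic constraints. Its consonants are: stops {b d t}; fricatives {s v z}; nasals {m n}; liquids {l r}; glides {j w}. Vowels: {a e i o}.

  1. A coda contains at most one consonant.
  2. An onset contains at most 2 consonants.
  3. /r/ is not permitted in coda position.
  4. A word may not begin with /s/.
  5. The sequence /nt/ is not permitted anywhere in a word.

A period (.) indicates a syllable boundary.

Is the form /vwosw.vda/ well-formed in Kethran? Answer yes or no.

/vwosw.vda/ — violates constraint 1: syllable 1 coda /sw/ has 2 consonants (> 1) → ill-formed

no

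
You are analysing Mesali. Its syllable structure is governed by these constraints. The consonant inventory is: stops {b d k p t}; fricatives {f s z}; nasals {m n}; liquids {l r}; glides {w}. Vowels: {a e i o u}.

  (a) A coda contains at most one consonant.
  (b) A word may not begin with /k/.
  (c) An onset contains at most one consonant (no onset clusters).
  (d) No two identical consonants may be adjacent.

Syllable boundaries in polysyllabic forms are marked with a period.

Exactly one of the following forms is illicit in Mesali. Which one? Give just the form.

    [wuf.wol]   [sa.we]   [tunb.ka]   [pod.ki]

[wuf.wol] — σ1 onset /w/, coda /f/ ok; σ2 onset /w/, coda /l/ ok → licit
[sa.we] — σ1 onset /s/, coda /∅/ ok; σ2 onset /w/, coda /∅/ ok → licit
[tunb.ka] — violates constraint (a): syllable 1 coda /nb/ has 2 consonants (> 1) → illicit
[pod.ki] — σ1 onset /p/, coda /d/ ok; σ2 onset /k/, coda /∅/ ok → licit

[tunb.ka]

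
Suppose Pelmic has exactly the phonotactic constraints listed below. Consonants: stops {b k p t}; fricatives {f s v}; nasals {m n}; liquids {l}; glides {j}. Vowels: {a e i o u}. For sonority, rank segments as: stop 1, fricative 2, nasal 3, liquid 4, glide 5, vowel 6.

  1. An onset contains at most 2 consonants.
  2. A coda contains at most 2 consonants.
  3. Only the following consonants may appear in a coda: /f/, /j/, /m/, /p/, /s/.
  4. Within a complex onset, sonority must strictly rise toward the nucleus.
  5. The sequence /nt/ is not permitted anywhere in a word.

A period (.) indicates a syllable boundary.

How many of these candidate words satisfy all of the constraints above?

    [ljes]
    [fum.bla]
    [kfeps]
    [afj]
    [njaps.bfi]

5

[ljes] — σ1 onset /lj/ (4→5 rises), coda /s/ ok → phonotactically legal
[fum.bla] — σ1 onset /f/, coda /m/ ok; σ2 onset /bl/ (1→4 rises), coda /∅/ ok → phonotactically legal
[kfeps] — σ1 onset /kf/ (1→2 rises), coda /ps/ (2C) ok → phonotactically legal
[afj] — σ1 onset /∅/, coda /fj/ (2C) ok → phonotactically legal
[njaps.bfi] — σ1 onset /nj/ (3→5 rises), coda /ps/ (2C) ok; σ2 onset /bf/ (1→2 rises), coda /∅/ ok → phonotactically legal
Phonotactically legal: [ljes], [fum.bla], [kfeps], [afj], [njaps.bfi] → 5.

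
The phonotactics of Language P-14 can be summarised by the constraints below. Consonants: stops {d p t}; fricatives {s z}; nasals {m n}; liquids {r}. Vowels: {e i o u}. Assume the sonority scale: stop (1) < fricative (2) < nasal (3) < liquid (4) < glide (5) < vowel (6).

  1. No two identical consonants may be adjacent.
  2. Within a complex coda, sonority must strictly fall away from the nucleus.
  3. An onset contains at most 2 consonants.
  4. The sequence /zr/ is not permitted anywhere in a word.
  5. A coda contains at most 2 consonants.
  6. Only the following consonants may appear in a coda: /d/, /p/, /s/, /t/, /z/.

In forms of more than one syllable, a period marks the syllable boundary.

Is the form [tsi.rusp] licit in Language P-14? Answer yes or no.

[tsi.rusp] — σ1 onset /ts/ (2C), coda /∅/ ok; σ2 onset /r/, coda /sp/ (2→1 falls) ok → licit

yes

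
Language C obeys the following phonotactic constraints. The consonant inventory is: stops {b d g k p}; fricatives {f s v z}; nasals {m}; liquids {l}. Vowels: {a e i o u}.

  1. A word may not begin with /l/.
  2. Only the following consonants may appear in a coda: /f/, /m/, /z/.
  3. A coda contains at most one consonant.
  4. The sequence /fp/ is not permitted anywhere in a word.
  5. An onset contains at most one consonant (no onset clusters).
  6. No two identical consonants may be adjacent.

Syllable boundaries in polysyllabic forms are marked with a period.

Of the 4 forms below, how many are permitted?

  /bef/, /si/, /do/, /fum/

4

/bef/ — σ1 onset /b/, coda /f/ ok → permitted
/si/ — σ1 onset /s/, coda /∅/ ok → permitted
/do/ — σ1 onset /d/, coda /∅/ ok → permitted
/fum/ — σ1 onset /f/, coda /m/ ok → permitted
Permitted: /bef/, /si/, /do/, /fum/ → 4.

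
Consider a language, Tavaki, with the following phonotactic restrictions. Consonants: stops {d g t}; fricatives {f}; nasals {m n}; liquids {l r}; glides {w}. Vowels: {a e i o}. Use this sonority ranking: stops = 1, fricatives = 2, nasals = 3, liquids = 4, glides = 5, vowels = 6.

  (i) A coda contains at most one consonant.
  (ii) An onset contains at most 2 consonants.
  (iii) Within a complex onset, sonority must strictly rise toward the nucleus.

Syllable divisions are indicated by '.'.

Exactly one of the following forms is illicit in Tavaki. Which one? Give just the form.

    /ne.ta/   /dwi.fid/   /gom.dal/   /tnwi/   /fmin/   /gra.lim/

/tnwi/

/ne.ta/ — σ1 onset /n/, coda /∅/ ok; σ2 onset /t/, coda /∅/ ok → licit
/dwi.fid/ — σ1 onset /dw/ (1→5 rises), coda /∅/ ok; σ2 onset /f/, coda /d/ ok → licit
/gom.dal/ — σ1 onset /g/, coda /m/ ok; σ2 onset /d/, coda /l/ ok → licit
/tnwi/ — violates constraint (ii): syllable 1 onset /tnw/ has 3 consonants (> 2) → illicit
/fmin/ — σ1 onset /fm/ (2→3 rises), coda /n/ ok → licit
/gra.lim/ — σ1 onset /gr/ (1→4 rises), coda /∅/ ok; σ2 onset /l/, coda /m/ ok → licit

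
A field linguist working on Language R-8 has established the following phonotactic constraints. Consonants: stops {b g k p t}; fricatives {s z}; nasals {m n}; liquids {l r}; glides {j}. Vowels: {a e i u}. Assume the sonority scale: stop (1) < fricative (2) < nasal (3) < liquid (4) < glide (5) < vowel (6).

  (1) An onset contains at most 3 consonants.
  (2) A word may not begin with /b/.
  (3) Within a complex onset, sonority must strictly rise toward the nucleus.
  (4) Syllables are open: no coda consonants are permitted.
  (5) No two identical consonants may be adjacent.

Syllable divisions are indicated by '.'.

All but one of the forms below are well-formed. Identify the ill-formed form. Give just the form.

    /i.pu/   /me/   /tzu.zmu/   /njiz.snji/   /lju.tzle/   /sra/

/njiz.snji/

/i.pu/ — σ1 onset /∅/, coda /∅/ ok; σ2 onset /p/, coda /∅/ ok → well-formed
/me/ — σ1 onset /m/, coda /∅/ ok → well-formed
/tzu.zmu/ — σ1 onset /tz/ (1→2 rises), coda /∅/ ok; σ2 onset /zm/ (2→3 rises), coda /∅/ ok → well-formed
/njiz.snji/ — violates constraint 4: syllable 1 coda /z/ has 1 consonant (> 0) → ill-formed
/lju.tzle/ — σ1 onset /lj/ (4→5 rises), coda /∅/ ok; σ2 onset /tzl/ (1→2→4 rises), coda /∅/ ok → well-formed
/sra/ — σ1 onset /sr/ (2→4 rises), coda /∅/ ok → well-formed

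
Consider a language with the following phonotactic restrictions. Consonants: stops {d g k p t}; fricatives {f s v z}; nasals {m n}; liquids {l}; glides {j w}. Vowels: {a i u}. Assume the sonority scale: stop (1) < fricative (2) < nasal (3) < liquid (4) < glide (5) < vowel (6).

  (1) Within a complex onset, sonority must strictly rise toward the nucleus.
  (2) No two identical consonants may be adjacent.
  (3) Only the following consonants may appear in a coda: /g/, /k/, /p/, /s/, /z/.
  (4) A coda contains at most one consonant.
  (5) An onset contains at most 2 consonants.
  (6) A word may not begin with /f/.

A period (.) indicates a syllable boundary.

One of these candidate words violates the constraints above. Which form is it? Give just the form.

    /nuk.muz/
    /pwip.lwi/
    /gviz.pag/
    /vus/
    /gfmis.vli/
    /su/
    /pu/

/gfmis.vli/

/nuk.muz/ — σ1 onset /n/, coda /k/ ok; σ2 onset /m/, coda /z/ ok → licit
/pwip.lwi/ — σ1 onset /pw/ (1→5 rises), coda /p/ ok; σ2 onset /lw/ (4→5 rises), coda /∅/ ok → licit
/gviz.pag/ — σ1 onset /gv/ (1→2 rises), coda /z/ ok; σ2 onset /p/, coda /g/ ok → licit
/vus/ — σ1 onset /v/, coda /s/ ok → licit
/gfmis.vli/ — violates constraint 5: syllable 1 onset /gfm/ has 3 consonants (> 2) → illicit
/su/ — σ1 onset /s/, coda /∅/ ok → licit
/pu/ — σ1 onset /p/, coda /∅/ ok → licit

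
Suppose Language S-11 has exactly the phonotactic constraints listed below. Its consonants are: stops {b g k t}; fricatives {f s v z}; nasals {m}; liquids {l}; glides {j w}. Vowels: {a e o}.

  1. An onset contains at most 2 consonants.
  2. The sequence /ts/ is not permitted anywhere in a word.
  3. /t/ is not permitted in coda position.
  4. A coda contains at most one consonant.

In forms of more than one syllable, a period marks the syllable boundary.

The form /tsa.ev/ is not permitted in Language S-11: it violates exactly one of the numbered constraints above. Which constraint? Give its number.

/tsa.ev/: contains banned sequence /ts/.
This is a violation of constraint 2: "The sequence /ts/ is not permitted anywhere in a word."
The remaining constraints (1, 3, 4) are satisfied.

2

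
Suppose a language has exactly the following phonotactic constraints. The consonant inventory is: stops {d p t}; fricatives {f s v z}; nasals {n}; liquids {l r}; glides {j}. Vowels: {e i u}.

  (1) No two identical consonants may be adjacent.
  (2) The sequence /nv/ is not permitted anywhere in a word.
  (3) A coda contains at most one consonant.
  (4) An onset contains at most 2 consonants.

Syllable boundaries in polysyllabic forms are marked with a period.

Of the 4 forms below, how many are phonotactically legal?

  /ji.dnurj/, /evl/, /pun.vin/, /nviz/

/ji.dnurj/ — violates constraint 3: syllable 2 coda /rj/ has 2 consonants (> 1) → phonotactically illegal
/evl/ — violates constraint 3: syllable 1 coda /vl/ has 2 consonants (> 1) → phonotactically illegal
/pun.vin/ — violates constraint 2: contains banned sequence /nv/ → phonotactically illegal
/nviz/ — violates constraint 2: contains banned sequence /nv/ → phonotactically illegal
No form is phonotactically legal → 0.

0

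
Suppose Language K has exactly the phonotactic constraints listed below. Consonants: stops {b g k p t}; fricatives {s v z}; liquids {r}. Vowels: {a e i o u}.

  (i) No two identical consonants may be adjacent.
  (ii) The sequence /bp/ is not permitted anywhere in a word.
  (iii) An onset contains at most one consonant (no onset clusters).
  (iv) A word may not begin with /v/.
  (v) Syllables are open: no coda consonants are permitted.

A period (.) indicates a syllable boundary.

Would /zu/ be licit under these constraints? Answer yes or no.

yes

/zu/ — σ1 onset /z/, coda /∅/ ok → licit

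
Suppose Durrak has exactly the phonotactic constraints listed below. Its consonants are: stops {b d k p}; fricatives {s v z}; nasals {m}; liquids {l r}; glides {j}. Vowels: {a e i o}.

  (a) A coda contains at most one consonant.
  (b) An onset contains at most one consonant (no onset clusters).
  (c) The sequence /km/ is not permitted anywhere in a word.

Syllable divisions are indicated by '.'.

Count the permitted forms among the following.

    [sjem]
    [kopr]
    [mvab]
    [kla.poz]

[sjem] — violates constraint (b): syllable 1 onset /sj/ has 2 consonants (> 1) → not permitted
[kopr] — violates constraint (a): syllable 1 coda /pr/ has 2 consonants (> 1) → not permitted
[mvab] — violates constraint (b): syllable 1 onset /mv/ has 2 consonants (> 1) → not permitted
[kla.poz] — violates constraint (b): syllable 1 onset /kl/ has 2 consonants (> 1) → not permitted
No form is permitted → 0.

0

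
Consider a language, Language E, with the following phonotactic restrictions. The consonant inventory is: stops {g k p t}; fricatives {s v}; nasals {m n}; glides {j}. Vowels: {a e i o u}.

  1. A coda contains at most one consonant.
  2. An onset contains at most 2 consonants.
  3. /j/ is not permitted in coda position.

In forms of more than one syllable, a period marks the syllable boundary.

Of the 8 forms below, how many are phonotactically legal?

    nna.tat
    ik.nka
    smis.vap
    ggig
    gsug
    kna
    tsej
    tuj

nna.tat — σ1 onset /nn/ (2C), coda /∅/ ok; σ2 onset /t/, coda /t/ ok → phonotactically legal
ik.nka — σ1 onset /∅/, coda /k/ ok; σ2 onset /nk/ (2C), coda /∅/ ok → phonotactically legal
smis.vap — σ1 onset /sm/ (2C), coda /s/ ok; σ2 onset /v/, coda /p/ ok → phonotactically legal
ggig — σ1 onset /gg/ (2C), coda /g/ ok → phonotactically legal
gsug — σ1 onset /gs/ (2C), coda /g/ ok → phonotactically legal
kna — σ1 onset /kn/ (2C), coda /∅/ ok → phonotactically legal
tsej — violates constraint 3: syllable 1 coda contains /j/ → phonotactically illegal
tuj — violates constraint 3: syllable 1 coda contains /j/ → phonotactically illegal
Phonotactically legal: nna.tat, ik.nka, smis.vap, ggig, gsug, kna → 6.

6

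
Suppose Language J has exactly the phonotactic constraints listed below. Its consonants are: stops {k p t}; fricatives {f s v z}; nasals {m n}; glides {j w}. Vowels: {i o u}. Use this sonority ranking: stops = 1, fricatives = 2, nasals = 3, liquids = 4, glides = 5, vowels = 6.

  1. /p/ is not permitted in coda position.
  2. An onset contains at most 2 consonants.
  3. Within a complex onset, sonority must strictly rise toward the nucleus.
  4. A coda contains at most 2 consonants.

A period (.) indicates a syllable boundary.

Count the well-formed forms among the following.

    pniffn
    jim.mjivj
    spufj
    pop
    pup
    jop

pniffn — violates constraint 4: syllable 1 coda /ffn/ has 3 consonants (> 2) → ill-formed
jim.mjivj — σ1 onset /j/, coda /m/ ok; σ2 onset /mj/ (3→5 rises), coda /vj/ (2C) ok → well-formed
spufj — violates constraint 3: syllable 1 onset /sp/: /s/ (fricative, 2) → /p/ (stop, 1) does not rise → ill-formed
pop — violates constraint 1: syllable 1 coda contains /p/ → ill-formed
pup — violates constraint 1: syllable 1 coda contains /p/ → ill-formed
jop — violates constraint 1: syllable 1 coda contains /p/ → ill-formed
Well-formed: jim.mjivj → 1.

1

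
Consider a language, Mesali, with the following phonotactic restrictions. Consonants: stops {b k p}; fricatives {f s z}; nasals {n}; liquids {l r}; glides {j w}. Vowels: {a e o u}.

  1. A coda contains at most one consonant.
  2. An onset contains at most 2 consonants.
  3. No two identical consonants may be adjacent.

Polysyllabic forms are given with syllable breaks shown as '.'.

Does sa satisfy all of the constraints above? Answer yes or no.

yes

sa — σ1 onset /s/, coda /∅/ ok → permitted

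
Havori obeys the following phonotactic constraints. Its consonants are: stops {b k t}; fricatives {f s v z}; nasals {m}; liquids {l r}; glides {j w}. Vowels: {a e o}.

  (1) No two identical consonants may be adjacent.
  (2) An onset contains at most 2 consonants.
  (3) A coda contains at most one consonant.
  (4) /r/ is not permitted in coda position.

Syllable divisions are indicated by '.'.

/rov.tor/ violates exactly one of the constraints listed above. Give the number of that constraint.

4

/rov.tor/: syllable 2 coda contains /r/.
This is a violation of constraint 4: "/r/ is not permitted in coda position."
The remaining constraints (1, 2, 3) are satisfied.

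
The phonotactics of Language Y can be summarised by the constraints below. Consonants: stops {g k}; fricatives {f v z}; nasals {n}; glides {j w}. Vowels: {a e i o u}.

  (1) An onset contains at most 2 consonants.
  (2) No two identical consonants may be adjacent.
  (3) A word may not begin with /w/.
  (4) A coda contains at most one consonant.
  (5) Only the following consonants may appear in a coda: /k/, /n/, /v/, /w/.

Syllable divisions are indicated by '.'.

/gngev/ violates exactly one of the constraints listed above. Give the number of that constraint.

1

/gngev/: syllable 1 onset /gng/ has 3 consonants (> 2).
This is a violation of constraint 1: "An onset contains at most 2 consonants."
The remaining constraints (2, 3, 4, 5) are satisfied.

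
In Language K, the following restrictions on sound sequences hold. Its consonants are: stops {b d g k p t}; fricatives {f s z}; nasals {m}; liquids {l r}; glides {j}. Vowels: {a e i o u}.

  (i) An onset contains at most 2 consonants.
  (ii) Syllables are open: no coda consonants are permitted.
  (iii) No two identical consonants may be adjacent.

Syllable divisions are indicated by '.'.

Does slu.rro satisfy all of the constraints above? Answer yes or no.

slu.rro — violates constraint (iii): adjacent identical consonants /rr/ → illicit

no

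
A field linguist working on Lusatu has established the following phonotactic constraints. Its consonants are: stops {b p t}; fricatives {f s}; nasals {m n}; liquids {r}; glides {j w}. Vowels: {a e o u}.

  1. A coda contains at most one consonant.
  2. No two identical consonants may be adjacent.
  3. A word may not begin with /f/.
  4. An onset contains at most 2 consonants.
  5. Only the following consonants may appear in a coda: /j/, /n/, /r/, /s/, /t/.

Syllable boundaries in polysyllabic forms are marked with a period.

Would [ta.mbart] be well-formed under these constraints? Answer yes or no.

no

[ta.mbart] — violates constraint 1: syllable 2 coda /rt/ has 2 consonants (> 1) → ill-formed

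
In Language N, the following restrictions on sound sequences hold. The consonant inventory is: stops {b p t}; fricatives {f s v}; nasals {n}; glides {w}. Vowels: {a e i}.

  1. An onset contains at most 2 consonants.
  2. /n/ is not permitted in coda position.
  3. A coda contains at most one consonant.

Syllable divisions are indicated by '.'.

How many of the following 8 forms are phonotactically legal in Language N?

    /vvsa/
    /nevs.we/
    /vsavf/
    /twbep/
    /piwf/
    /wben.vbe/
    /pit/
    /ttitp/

1

/vvsa/ — violates constraint 1: syllable 1 onset /vvs/ has 3 consonants (> 2) → phonotactically illegal
/nevs.we/ — violates constraint 3: syllable 1 coda /vs/ has 2 consonants (> 1) → phonotactically illegal
/vsavf/ — violates constraint 3: syllable 1 coda /vf/ has 2 consonants (> 1) → phonotactically illegal
/twbep/ — violates constraint 1: syllable 1 onset /twb/ has 3 consonants (> 2) → phonotactically illegal
/piwf/ — violates constraint 3: syllable 1 coda /wf/ has 2 consonants (> 1) → phonotactically illegal
/wben.vbe/ — violates constraint 2: syllable 1 coda contains /n/ → phonotactically illegal
/pit/ — σ1 onset /p/, coda /t/ ok → phonotactically legal
/ttitp/ — violates constraint 3: syllable 1 coda /tp/ has 2 consonants (> 1) → phonotactically illegal
Phonotactically legal: /pit/ → 1.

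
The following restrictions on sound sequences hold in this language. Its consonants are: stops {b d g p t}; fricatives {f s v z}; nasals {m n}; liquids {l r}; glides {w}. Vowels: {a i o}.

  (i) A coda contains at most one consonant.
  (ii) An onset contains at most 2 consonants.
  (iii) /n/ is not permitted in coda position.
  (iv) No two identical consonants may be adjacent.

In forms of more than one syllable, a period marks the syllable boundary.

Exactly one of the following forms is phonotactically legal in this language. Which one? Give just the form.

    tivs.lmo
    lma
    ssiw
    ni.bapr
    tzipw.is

tivs.lmo — violates constraint (i): syllable 1 coda /vs/ has 2 consonants (> 1) → phonotactically illegal
lma — σ1 onset /lm/ (2C), coda /∅/ ok → phonotactically legal
ssiw — violates constraint (iv): adjacent identical consonants /ss/ → phonotactically illegal
ni.bapr — violates constraint (i): syllable 2 coda /pr/ has 2 consonants (> 1) → phonotactically illegal
tzipw.is — violates constraint (i): syllable 1 coda /pw/ has 2 consonants (> 1) → phonotactically illegal

lma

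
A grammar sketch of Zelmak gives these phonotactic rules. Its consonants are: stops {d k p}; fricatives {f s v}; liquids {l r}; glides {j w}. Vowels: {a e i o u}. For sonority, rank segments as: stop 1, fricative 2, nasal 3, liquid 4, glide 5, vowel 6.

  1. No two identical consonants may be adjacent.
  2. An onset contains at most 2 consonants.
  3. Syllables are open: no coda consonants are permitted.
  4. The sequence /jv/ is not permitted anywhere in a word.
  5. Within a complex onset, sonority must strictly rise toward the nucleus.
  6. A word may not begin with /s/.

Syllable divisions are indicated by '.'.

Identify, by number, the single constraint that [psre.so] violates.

[psre.so]: syllable 1 onset /psr/ has 3 consonants (> 2).
This is a violation of constraint 2: "An onset contains at most 2 consonants."
The remaining constraints (1, 3, 4, 5, 6) are satisfied.

2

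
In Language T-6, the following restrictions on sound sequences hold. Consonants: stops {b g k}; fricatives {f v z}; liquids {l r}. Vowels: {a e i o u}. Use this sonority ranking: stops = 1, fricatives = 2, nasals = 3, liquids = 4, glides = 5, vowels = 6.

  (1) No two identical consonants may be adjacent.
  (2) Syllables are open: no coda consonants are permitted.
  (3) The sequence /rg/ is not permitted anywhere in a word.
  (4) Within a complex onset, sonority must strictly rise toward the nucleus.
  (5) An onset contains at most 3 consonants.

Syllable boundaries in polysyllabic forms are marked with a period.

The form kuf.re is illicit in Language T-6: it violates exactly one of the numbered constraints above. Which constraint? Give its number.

kuf.re: syllable 1 coda /f/ has 1 consonant (> 0).
This is a violation of constraint 2: "Syllables are open: no coda consonants are permitted."
The remaining constraints (1, 3, 4, 5) are satisfied.

2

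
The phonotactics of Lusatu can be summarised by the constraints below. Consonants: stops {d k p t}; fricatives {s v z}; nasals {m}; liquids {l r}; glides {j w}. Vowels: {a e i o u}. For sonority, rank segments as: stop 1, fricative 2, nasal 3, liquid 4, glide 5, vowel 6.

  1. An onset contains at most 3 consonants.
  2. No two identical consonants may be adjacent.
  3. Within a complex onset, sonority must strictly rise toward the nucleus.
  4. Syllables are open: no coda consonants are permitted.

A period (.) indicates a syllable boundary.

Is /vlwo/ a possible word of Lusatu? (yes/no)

/vlwo/ — σ1 onset /vlw/ (2→4→5 rises), coda /∅/ ok → well-formed

yes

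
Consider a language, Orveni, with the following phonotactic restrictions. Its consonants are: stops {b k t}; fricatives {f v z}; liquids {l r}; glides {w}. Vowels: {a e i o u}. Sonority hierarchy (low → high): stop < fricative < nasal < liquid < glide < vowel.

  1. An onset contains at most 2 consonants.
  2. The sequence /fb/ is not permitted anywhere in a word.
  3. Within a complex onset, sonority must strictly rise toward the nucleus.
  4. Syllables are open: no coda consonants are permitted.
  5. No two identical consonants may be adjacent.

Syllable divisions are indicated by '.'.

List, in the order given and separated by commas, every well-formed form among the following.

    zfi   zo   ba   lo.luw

zo, ba

zfi — violates constraint 3: syllable 1 onset /zf/: /z/ (fricative, 2) → /f/ (fricative, 2) does not rise → ill-formed
zo — σ1 onset /z/, coda /∅/ ok → well-formed
ba — σ1 onset /b/, coda /∅/ ok → well-formed
lo.luw — violates constraint 4: syllable 2 coda /w/ has 1 consonant (> 0) → ill-formed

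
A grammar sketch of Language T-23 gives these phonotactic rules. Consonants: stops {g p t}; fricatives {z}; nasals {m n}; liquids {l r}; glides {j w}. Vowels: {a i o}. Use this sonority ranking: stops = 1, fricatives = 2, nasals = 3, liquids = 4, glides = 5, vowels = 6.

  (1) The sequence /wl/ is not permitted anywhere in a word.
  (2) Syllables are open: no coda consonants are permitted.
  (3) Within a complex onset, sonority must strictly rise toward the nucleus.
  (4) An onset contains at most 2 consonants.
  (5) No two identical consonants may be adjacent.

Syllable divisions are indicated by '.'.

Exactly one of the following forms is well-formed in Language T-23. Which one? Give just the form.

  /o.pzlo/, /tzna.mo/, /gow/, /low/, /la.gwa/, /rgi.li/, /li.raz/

/la.gwa/

/o.pzlo/ — violates constraint 4: syllable 2 onset /pzl/ has 3 consonants (> 2) → ill-formed
/tzna.mo/ — violates constraint 4: syllable 1 onset /tzn/ has 3 consonants (> 2) → ill-formed
/gow/ — violates constraint 2: syllable 1 coda /w/ has 1 consonant (> 0) → ill-formed
/low/ — violates constraint 2: syllable 1 coda /w/ has 1 consonant (> 0) → ill-formed
/la.gwa/ — σ1 onset /l/, coda /∅/ ok; σ2 onset /gw/ (1→5 rises), coda /∅/ ok → well-formed
/rgi.li/ — violates constraint 3: syllable 1 onset /rg/: /r/ (liquid, 4) → /g/ (stop, 1) does not rise → ill-formed
/li.raz/ — violates constraint 2: syllable 2 coda /z/ has 1 consonant (> 0) → ill-formed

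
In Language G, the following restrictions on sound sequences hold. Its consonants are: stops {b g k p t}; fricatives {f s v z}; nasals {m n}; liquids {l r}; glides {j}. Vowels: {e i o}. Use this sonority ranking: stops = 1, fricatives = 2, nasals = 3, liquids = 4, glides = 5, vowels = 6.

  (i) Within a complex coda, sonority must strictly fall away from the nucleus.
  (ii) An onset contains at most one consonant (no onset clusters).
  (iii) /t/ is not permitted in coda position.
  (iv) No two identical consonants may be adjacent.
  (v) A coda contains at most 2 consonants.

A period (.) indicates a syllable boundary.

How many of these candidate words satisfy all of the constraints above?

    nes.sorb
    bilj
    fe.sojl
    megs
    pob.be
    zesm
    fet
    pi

2

nes.sorb — violates constraint (iv): adjacent identical consonants /ss/ → phonotactically illegal
bilj — violates constraint (i): syllable 1 coda /lj/: /l/ (liquid, 4) → /j/ (glide, 5) does not fall → phonotactically illegal
fe.sojl — σ1 onset /f/, coda /∅/ ok; σ2 onset /s/, coda /jl/ (5→4 falls) ok → phonotactically legal
megs — violates constraint (i): syllable 1 coda /gs/: /g/ (stop, 1) → /s/ (fricative, 2) does not fall → phonotactically illegal
pob.be — violates constraint (iv): adjacent identical consonants /bb/ → phonotactically illegal
zesm — violates constraint (i): syllable 1 coda /sm/: /s/ (fricative, 2) → /m/ (nasal, 3) does not fall → phonotactically illegal
fet — violates constraint (iii): syllable 1 coda contains /t/ → phonotactically illegal
pi — σ1 onset /p/, coda /∅/ ok → phonotactically legal
Phonotactically legal: fe.sojl, pi → 2.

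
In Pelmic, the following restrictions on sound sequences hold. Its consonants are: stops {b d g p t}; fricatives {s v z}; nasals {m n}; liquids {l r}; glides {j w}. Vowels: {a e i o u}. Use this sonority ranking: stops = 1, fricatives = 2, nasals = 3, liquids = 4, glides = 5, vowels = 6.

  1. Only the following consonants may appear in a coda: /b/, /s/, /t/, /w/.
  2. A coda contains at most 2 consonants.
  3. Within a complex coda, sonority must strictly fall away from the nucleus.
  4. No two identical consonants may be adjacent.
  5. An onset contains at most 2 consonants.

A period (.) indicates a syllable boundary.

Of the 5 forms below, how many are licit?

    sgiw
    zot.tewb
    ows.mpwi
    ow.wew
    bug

1

sgiw — σ1 onset /sg/ (2C), coda /w/ ok → licit
zot.tewb — violates constraint 4: adjacent identical consonants /tt/ → illicit
ows.mpwi — violates constraint 5: syllable 2 onset /mpw/ has 3 consonants (> 2) → illicit
ow.wew — violates constraint 4: adjacent identical consonants /ww/ → illicit
bug — violates constraint 1: syllable 1 coda contains /g/, which is not a licensed coda consonant → illicit
Licit: sgiw → 1.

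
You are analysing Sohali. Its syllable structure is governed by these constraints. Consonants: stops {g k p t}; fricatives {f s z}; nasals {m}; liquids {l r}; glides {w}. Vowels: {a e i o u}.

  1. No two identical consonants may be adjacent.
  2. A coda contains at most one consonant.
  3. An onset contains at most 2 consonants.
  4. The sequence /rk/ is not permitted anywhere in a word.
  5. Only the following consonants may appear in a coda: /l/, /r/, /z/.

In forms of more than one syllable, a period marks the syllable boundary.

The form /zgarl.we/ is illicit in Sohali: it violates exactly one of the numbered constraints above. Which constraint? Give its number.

2

/zgarl.we/: syllable 1 coda /rl/ has 2 consonants (> 1).
This is a violation of constraint 2: "A coda contains at most one consonant."
The remaining constraints (1, 3, 4, 5) are satisfied.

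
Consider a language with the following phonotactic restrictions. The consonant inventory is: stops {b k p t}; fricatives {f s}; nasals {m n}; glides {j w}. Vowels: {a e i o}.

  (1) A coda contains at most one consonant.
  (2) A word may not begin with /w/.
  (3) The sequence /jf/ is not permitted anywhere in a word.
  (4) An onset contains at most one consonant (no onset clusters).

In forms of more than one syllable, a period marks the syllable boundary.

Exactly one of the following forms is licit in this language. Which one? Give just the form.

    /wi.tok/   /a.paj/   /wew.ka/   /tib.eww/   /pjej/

/wi.tok/ — violates constraint 2: word begins with /w/ → illicit
/a.paj/ — σ1 onset /∅/, coda /∅/ ok; σ2 onset /p/, coda /j/ ok → licit
/wew.ka/ — violates constraint 2: word begins with /w/ → illicit
/tib.eww/ — violates constraint 1: syllable 2 coda /ww/ has 2 consonants (> 1) → illicit
/pjej/ — violates constraint 4: syllable 1 onset /pj/ has 2 consonants (> 1) → illicit

/a.paj/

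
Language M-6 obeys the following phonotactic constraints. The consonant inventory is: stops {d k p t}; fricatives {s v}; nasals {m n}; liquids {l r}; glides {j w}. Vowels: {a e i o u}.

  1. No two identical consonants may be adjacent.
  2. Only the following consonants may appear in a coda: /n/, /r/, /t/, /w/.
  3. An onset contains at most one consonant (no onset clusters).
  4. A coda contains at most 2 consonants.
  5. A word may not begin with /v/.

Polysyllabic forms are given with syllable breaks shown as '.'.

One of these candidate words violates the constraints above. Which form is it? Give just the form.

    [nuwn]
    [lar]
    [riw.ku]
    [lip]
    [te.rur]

[nuwn] — σ1 onset /n/, coda /wn/ (2C) ok → well-formed
[lar] — σ1 onset /l/, coda /r/ ok → well-formed
[riw.ku] — σ1 onset /r/, coda /w/ ok; σ2 onset /k/, coda /∅/ ok → well-formed
[lip] — violates constraint 2: syllable 1 coda contains /p/, which is not a licensed coda consonant → ill-formed
[te.rur] — σ1 onset /t/, coda /∅/ ok; σ2 onset /r/, coda /r/ ok → well-formed

[lip]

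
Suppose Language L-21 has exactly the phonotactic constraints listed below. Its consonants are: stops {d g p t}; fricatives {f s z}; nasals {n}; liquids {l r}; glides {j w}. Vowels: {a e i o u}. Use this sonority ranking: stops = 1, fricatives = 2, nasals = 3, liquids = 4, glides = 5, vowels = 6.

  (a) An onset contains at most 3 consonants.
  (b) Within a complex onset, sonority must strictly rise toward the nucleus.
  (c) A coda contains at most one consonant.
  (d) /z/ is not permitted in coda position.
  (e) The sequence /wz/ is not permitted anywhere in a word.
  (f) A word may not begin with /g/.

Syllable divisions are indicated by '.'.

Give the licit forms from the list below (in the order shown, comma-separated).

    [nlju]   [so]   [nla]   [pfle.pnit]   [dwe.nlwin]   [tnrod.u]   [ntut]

[nlju] — σ1 onset /nlj/ (3→4→5 rises), coda /∅/ ok → licit
[so] — σ1 onset /s/, coda /∅/ ok → licit
[nla] — σ1 onset /nl/ (3→4 rises), coda /∅/ ok → licit
[pfle.pnit] — σ1 onset /pfl/ (1→2→4 rises), coda /∅/ ok; σ2 onset /pn/ (1→3 rises), coda /t/ ok → licit
[dwe.nlwin] — σ1 onset /dw/ (1→5 rises), coda /∅/ ok; σ2 onset /nlw/ (3→4→5 rises), coda /n/ ok → licit
[tnrod.u] — σ1 onset /tnr/ (1→3→4 rises), coda /d/ ok; σ2 onset /∅/, coda /∅/ ok → licit
[ntut] — violates constraint (b): syllable 1 onset /nt/: /n/ (nasal, 3) → /t/ (stop, 1) does not rise → illicit

[nlju], [so], [nla], [pfle.pnit], [dwe.nlwin], [tnrod.u]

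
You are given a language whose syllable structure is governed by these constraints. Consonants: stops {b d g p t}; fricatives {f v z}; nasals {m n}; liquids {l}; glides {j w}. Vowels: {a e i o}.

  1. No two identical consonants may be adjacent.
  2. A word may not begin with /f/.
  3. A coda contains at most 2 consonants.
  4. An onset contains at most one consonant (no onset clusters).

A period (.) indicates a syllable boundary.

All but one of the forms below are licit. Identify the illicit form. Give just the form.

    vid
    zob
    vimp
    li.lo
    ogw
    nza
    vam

vid — σ1 onset /v/, coda /d/ ok → licit
zob — σ1 onset /z/, coda /b/ ok → licit
vimp — σ1 onset /v/, coda /mp/ (2C) ok → licit
li.lo — σ1 onset /l/, coda /∅/ ok; σ2 onset /l/, coda /∅/ ok → licit
ogw — σ1 onset /∅/, coda /gw/ (2C) ok → licit
nza — violates constraint 4: syllable 1 onset /nz/ has 2 consonants (> 1) → illicit
vam — σ1 onset /v/, coda /m/ ok → licit

nza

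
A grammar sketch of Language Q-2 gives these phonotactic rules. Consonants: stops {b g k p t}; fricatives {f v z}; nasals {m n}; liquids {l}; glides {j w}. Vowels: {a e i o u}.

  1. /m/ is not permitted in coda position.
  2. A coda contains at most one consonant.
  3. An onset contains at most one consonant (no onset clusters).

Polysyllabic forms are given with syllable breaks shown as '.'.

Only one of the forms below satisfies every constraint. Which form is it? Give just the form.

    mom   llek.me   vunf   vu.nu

vu.nu

mom — violates constraint 1: syllable 1 coda contains /m/ → not permitted
llek.me — violates constraint 3: syllable 1 onset /ll/ has 2 consonants (> 1) → not permitted
vunf — violates constraint 2: syllable 1 coda /nf/ has 2 consonants (> 1) → not permitted
vu.nu — σ1 onset /v/, coda /∅/ ok; σ2 onset /n/, coda /∅/ ok → permitted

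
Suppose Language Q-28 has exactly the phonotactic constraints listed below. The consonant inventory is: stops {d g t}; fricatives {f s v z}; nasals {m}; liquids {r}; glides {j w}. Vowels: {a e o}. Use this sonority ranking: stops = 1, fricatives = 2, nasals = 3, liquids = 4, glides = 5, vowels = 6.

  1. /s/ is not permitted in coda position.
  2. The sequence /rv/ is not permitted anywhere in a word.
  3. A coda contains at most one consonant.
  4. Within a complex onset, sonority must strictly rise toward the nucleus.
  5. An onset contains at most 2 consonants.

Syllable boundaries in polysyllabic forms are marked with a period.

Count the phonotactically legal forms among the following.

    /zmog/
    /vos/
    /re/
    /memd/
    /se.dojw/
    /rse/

2

/zmog/ — σ1 onset /zm/ (2→3 rises), coda /g/ ok → phonotactically legal
/vos/ — violates constraint 1: syllable 1 coda contains /s/ → phonotactically illegal
/re/ — σ1 onset /r/, coda /∅/ ok → phonotactically legal
/memd/ — violates constraint 3: syllable 1 coda /md/ has 2 consonants (> 1) → phonotactically illegal
/se.dojw/ — violates constraint 3: syllable 2 coda /jw/ has 2 consonants (> 1) → phonotactically illegal
/rse/ — violates constraint 4: syllable 1 onset /rs/: /r/ (liquid, 4) → /s/ (fricative, 2) does not rise → phonotactically illegal
Phonotactically legal: /zmog/, /re/ → 2.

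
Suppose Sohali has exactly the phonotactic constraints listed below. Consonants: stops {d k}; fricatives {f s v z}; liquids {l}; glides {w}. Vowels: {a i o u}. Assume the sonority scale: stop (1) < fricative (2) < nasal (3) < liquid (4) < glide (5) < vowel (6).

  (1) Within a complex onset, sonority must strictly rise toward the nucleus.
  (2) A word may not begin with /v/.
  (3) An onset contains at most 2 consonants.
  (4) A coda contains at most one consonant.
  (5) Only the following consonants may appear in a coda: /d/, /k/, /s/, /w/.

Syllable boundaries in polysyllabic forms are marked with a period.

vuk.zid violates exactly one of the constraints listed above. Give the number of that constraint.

vuk.zid: word begins with /v/.
This is a violation of constraint 2: "A word may not begin with /v/."
The remaining constraints (1, 3, 4, 5) are satisfied.

2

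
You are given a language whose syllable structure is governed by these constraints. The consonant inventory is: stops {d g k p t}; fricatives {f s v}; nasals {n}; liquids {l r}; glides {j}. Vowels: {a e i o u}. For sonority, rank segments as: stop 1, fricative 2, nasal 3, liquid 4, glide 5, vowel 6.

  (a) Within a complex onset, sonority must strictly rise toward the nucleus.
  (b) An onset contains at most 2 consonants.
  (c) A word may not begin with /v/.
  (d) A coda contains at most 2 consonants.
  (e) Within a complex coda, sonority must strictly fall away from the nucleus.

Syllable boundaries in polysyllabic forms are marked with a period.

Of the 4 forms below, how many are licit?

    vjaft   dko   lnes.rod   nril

1

vjaft — violates constraint (c): word begins with /v/ → illicit
dko — violates constraint (a): syllable 1 onset /dk/: /d/ (stop, 1) → /k/ (stop, 1) does not rise → illicit
lnes.rod — violates constraint (a): syllable 1 onset /ln/: /l/ (liquid, 4) → /n/ (nasal, 3) does not rise → illicit
nril — σ1 onset /nr/ (3→4 rises), coda /l/ ok → licit
Licit: nril → 1.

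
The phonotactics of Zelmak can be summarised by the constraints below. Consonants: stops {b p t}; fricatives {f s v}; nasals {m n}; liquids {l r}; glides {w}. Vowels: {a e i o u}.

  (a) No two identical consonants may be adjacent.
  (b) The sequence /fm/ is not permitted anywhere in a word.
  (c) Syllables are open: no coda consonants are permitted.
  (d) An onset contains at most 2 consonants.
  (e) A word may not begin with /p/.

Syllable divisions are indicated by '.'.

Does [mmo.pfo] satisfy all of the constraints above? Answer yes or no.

[mmo.pfo] — violates constraint (a): adjacent identical consonants /mm/ → not permitted

no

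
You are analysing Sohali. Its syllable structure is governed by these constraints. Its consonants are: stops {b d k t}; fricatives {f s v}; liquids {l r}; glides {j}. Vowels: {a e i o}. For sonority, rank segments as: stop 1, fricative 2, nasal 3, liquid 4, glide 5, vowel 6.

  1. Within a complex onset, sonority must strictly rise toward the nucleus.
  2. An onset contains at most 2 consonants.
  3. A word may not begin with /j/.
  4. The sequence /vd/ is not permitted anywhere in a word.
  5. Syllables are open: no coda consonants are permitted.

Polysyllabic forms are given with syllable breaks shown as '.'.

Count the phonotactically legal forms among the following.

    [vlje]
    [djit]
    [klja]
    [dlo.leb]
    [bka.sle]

0

[vlje] — violates constraint 2: syllable 1 onset /vlj/ has 3 consonants (> 2) → phonotactically illegal
[djit] — violates constraint 5: syllable 1 coda /t/ has 1 consonant (> 0) → phonotactically illegal
[klja] — violates constraint 2: syllable 1 onset /klj/ has 3 consonants (> 2) → phonotactically illegal
[dlo.leb] — violates constraint 5: syllable 2 coda /b/ has 1 consonant (> 0) → phonotactically illegal
[bka.sle] — violates constraint 1: syllable 1 onset /bk/: /b/ (stop, 1) → /k/ (stop, 1) does not rise → phonotactically illegal
No form is phonotactically legal → 0.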